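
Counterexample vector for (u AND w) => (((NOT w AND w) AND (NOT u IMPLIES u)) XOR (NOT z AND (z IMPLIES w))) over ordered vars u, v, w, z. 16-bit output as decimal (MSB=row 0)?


F1 = (u AND w)
F2 = (((NOT w AND w) AND (NOT u IMPLIES u)) XOR (NOT z AND (z IMPLIES w)))
Counterexample to F1=>F2 is where F1=1 and F2=0.
Evaluate each row (bits = u,v,w,z, MSB first):
  row 0 [0000]: F1=0 F2=1 -> F1&~F2 -> 0
  row 1 [0001]: F1=0 F2=0 -> F1&~F2 -> 0
  row 2 [0010]: F1=0 F2=1 -> F1&~F2 -> 0
  row 3 [0011]: F1=0 F2=0 -> F1&~F2 -> 0
  row 4 [0100]: F1=0 F2=1 -> F1&~F2 -> 0
  row 5 [0101]: F1=0 F2=0 -> F1&~F2 -> 0
  row 6 [0110]: F1=0 F2=1 -> F1&~F2 -> 0
  row 7 [0111]: F1=0 F2=0 -> F1&~F2 -> 0
  row 8 [1000]: F1=0 F2=1 -> F1&~F2 -> 0
  row 9 [1001]: F1=0 F2=0 -> F1&~F2 -> 0
  row 10 [1010]: F1=1 F2=1 -> F1&~F2 -> 0
  row 11 [1011]: F1=1 F2=0 -> F1&~F2 -> 1
  row 12 [1100]: F1=0 F2=1 -> F1&~F2 -> 0
  row 13 [1101]: F1=0 F2=0 -> F1&~F2 -> 0
  row 14 [1110]: F1=1 F2=1 -> F1&~F2 -> 0
  row 15 [1111]: F1=1 F2=0 -> F1&~F2 -> 1
Full result column, 4 rows per line (u,v fixed per line; w,z runs 00..11 left to right):
  rows 0-3 [u,v=00]: 0000  = hex 0
  rows 4-7 [u,v=01]: 0000  = hex 0
  rows 8-11 [u,v=10]: 0001  = hex 1
  rows 12-15 [u,v=11]: 0001  = hex 1
Counterexample vector (row 0 .. row 15) = 0000000000010001
Output column grouped in 4s = 0000 0000 0001 0001 = 0x0011
Convert to decimal digit by digit (value = value*16 + digit):
  0 -> 0
  0*16 + 0 = 0
  0*16 + 1 = 1
  1*16 + 1 = 17
Decimal = 17

17


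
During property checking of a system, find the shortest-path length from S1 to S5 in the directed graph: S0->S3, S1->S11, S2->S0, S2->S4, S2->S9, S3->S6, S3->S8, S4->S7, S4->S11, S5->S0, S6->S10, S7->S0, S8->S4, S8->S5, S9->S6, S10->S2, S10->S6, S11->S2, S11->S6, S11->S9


BFS layer-by-layer from S1:
  dist 0: {S1}
  dist 1: {S11}
  dist 2: {S2, S6, S9}
  dist 3: {S0, S4, S10}
  dist 4: {S3, S7}
  dist 5: {S8}
  dist 6: {S5}
  -> S5 reached at distance 6
Shortest path length = 6

6


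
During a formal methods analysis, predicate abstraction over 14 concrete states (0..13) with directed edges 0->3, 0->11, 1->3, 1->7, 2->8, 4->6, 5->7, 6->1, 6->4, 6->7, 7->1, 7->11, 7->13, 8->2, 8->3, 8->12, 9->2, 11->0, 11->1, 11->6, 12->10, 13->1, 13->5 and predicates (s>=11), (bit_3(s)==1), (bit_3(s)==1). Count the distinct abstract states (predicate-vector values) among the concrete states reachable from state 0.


BFS from 0:
Concrete reachable: {0, 1, 3, 4, 5, 6, 7, 11, 13}
Abstract via predicates (s>=11), (bit_3(s)==1), (bit_3(s)==1):
  (0,0,0) <- {0, 1, 3, 4, 5, 6, 7}
  (1,1,1) <- {11, 13}
Distinct abstract states = 2

2


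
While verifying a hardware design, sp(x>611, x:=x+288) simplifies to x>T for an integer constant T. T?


Formula: sp(P, x:=E) = exists old_x. (x = E[old_x/x]) AND P[old_x/x] (old_x is the value of x before the assignment; eliminate old_x by solving x = E[old_x/x] for old_x)
Step 1: Precondition P: x>611, i.e. old_x > 611
Step 2: Assignment gives x = old_x + 288, so old_x = x - 288
Step 3: Substitute into P: x - 288 > 611
Step 4: Simplify: x > 611+288 = 899

899


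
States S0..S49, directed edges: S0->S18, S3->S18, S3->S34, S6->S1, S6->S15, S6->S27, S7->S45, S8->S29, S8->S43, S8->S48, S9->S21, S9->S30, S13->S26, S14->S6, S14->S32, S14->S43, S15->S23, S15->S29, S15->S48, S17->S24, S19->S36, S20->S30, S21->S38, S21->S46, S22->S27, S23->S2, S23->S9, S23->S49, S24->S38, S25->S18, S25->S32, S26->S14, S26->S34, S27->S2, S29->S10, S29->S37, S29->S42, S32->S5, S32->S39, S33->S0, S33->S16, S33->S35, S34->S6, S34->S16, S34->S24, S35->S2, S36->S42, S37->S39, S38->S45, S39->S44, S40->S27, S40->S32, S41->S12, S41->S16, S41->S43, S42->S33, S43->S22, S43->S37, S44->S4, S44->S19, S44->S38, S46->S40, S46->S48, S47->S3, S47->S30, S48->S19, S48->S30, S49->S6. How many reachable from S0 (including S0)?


BFS from S0:
  layer 0: {S0}
  layer 1: {S18}
Reachable set: {S0, S18}
Count = 2

2


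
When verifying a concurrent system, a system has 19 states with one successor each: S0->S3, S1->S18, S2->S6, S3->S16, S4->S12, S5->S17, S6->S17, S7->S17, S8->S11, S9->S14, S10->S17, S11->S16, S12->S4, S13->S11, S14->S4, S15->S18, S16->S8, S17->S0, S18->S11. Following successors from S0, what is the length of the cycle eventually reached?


Trace from S0 until a state repeats:
  S0 -> S3 -> S16 -> S8 -> S11 -> S16
S16 first seen at step 2, revisited at step 5.
Cycle length = 5 - 2 = 3

3


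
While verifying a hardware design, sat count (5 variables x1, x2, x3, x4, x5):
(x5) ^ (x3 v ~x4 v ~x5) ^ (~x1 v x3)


CNF with 3 clauses over 5 vars (32 assignments).
An assignment satisfies CNF iff every clause has >=1 true literal.
Check each row (bits = x1,x2,x3,x4,x5; clause T/F shown):
  row 0 [00000]: clauses=FTT -> 0
  row 1 [00001]: clauses=TTT -> 1
  row 2 [00010]: clauses=FTT -> 0
  row 3 [00011]: clauses=TFT -> 0
  row 4 [00100]: clauses=FTT -> 0
  row 5 [00101]: clauses=TTT -> 1
  row 6 [00110]: clauses=FTT -> 0
  row 7 [00111]: clauses=TTT -> 1
  row 8 [01000]: clauses=FTT -> 0
  row 9 [01001]: clauses=TTT -> 1
  row 10 [01010]: clauses=FTT -> 0
  row 11 [01011]: clauses=TFT -> 0
  row 12 [01100]: clauses=FTT -> 0
  row 13 [01101]: clauses=TTT -> 1
  row 14 [01110]: clauses=FTT -> 0
  row 15 [01111]: clauses=TTT -> 1
  row 16 [10000]: clauses=FTF -> 0
  row 17 [10001]: clauses=TTF -> 0
  row 18 [10010]: clauses=FTF -> 0
  row 19 [10011]: clauses=TFF -> 0
  row 20 [10100]: clauses=FTT -> 0
  row 21 [10101]: clauses=TTT -> 1
  row 22 [10110]: clauses=FTT -> 0
  row 23 [10111]: clauses=TTT -> 1
  row 24 [11000]: clauses=FTF -> 0
  row 25 [11001]: clauses=TTF -> 0
  row 26 [11010]: clauses=FTF -> 0
  row 27 [11011]: clauses=TFF -> 0
  row 28 [11100]: clauses=FTT -> 0
  row 29 [11101]: clauses=TTT -> 1
  row 30 [11110]: clauses=FTT -> 0
  row 31 [11111]: clauses=TTT -> 1
Full result column, 8 rows per line (x1,x2 fixed per line; x3,x4,x5 runs 000..111 left to right):
  rows 0-7 [x1,x2=00]: 01000101  (ones: 3)
  rows 8-15 [x1,x2=01]: 01000101  (ones: 3)
  rows 16-23 [x1,x2=10]: 00000101  (ones: 2)
  rows 24-31 [x1,x2=11]: 00000101  (ones: 2)
Satisfying assignments = 3+3+2+2 = 10

10


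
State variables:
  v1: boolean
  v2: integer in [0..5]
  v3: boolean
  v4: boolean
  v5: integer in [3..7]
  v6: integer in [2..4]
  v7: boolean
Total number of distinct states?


State space = product of domain sizes of all variables.
Domain sizes:
  v1 (boolean): 2
  v2 (integer in [0..5]): 6
  v3 (boolean): 2
  v4 (boolean): 2
  v5 (integer in [3..7]): 5
  v6 (integer in [2..4]): 3
  v7 (boolean): 2
Product = 2 * 6 * 2 * 2 * 5 * 3 * 2 = 1440

1440


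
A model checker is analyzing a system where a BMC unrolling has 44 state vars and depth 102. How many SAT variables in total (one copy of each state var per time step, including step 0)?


BMC unrolls to depth k, creating one copy of each state var for steps 0..k.
Step count = 102 + 1 = 103 (steps 0 through 102)
Vars per step = 44
Total = 44 * 103 = 4532

4532


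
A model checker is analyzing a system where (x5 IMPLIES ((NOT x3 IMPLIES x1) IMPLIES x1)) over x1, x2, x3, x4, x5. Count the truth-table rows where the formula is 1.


Formula: (x5 IMPLIES ((NOT x3 IMPLIES x1) IMPLIES x1)) over 5 vars (32 rows)
Evaluate each row (x1, x2, x3, x4, x5 as bits, MSB first):
  row 0 [00000]: (0 IMPLIES ((NOT 0 IMPLIES 0) IMPLIES 0)) -> 1
  row 1 [00001]: (1 IMPLIES ((NOT 0 IMPLIES 0) IMPLIES 0)) -> 1
  row 2 [00010]: (0 IMPLIES ((NOT 0 IMPLIES 0) IMPLIES 0)) -> 1
  row 3 [00011]: (1 IMPLIES ((NOT 0 IMPLIES 0) IMPLIES 0)) -> 1
  row 4 [00100]: (0 IMPLIES ((NOT 1 IMPLIES 0) IMPLIES 0)) -> 1
  row 5 [00101]: (1 IMPLIES ((NOT 1 IMPLIES 0) IMPLIES 0)) -> 0
  row 6 [00110]: (0 IMPLIES ((NOT 1 IMPLIES 0) IMPLIES 0)) -> 1
  row 7 [00111]: (1 IMPLIES ((NOT 1 IMPLIES 0) IMPLIES 0)) -> 0
  row 8 [01000]: (0 IMPLIES ((NOT 0 IMPLIES 0) IMPLIES 0)) -> 1
  row 9 [01001]: (1 IMPLIES ((NOT 0 IMPLIES 0) IMPLIES 0)) -> 1
  row 10 [01010]: (0 IMPLIES ((NOT 0 IMPLIES 0) IMPLIES 0)) -> 1
  row 11 [01011]: (1 IMPLIES ((NOT 0 IMPLIES 0) IMPLIES 0)) -> 1
  row 12 [01100]: (0 IMPLIES ((NOT 1 IMPLIES 0) IMPLIES 0)) -> 1
  row 13 [01101]: (1 IMPLIES ((NOT 1 IMPLIES 0) IMPLIES 0)) -> 0
  row 14 [01110]: (0 IMPLIES ((NOT 1 IMPLIES 0) IMPLIES 0)) -> 1
  row 15 [01111]: (1 IMPLIES ((NOT 1 IMPLIES 0) IMPLIES 0)) -> 0
  row 16 [10000]: (0 IMPLIES ((NOT 0 IMPLIES 1) IMPLIES 1)) -> 1
  row 17 [10001]: (1 IMPLIES ((NOT 0 IMPLIES 1) IMPLIES 1)) -> 1
  row 18 [10010]: (0 IMPLIES ((NOT 0 IMPLIES 1) IMPLIES 1)) -> 1
  row 19 [10011]: (1 IMPLIES ((NOT 0 IMPLIES 1) IMPLIES 1)) -> 1
  row 20 [10100]: (0 IMPLIES ((NOT 1 IMPLIES 1) IMPLIES 1)) -> 1
  row 21 [10101]: (1 IMPLIES ((NOT 1 IMPLIES 1) IMPLIES 1)) -> 1
  row 22 [10110]: (0 IMPLIES ((NOT 1 IMPLIES 1) IMPLIES 1)) -> 1
  row 23 [10111]: (1 IMPLIES ((NOT 1 IMPLIES 1) IMPLIES 1)) -> 1
  row 24 [11000]: (0 IMPLIES ((NOT 0 IMPLIES 1) IMPLIES 1)) -> 1
  row 25 [11001]: (1 IMPLIES ((NOT 0 IMPLIES 1) IMPLIES 1)) -> 1
  row 26 [11010]: (0 IMPLIES ((NOT 0 IMPLIES 1) IMPLIES 1)) -> 1
  row 27 [11011]: (1 IMPLIES ((NOT 0 IMPLIES 1) IMPLIES 1)) -> 1
  row 28 [11100]: (0 IMPLIES ((NOT 1 IMPLIES 1) IMPLIES 1)) -> 1
  row 29 [11101]: (1 IMPLIES ((NOT 1 IMPLIES 1) IMPLIES 1)) -> 1
  row 30 [11110]: (0 IMPLIES ((NOT 1 IMPLIES 1) IMPLIES 1)) -> 1
  row 31 [11111]: (1 IMPLIES ((NOT 1 IMPLIES 1) IMPLIES 1)) -> 1
Full result column, 8 rows per line (x1,x2 fixed per line; x3,x4,x5 runs 000..111 left to right):
  rows 0-7 [x1,x2=00]: 11111010  (ones: 6)
  rows 8-15 [x1,x2=01]: 11111010  (ones: 6)
  rows 16-23 [x1,x2=10]: 11111111  (ones: 8)
  rows 24-31 [x1,x2=11]: 11111111  (ones: 8)
Count of 1-rows = 6+6+8+8 = 28

28


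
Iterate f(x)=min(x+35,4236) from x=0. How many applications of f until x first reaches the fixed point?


Step 1: x=0, cap=4236, increment=35
Step 2: x grows by 35 each step until capped at 4236; fixed point is x=4236
Step 3: iterations = ceil(4236/35) = 122

122


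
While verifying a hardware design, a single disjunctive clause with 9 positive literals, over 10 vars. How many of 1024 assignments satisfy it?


Step 1: Total=2^10=1024
Step 2: Unsat when all 9 false: 2^1=2
Step 3: Sat=1024-2=1022

1022


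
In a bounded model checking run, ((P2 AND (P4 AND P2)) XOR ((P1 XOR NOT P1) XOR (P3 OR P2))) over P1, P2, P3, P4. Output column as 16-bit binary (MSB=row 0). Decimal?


Formula: ((P2 AND (P4 AND P2)) XOR ((P1 XOR NOT P1) XOR (P3 OR P2))) over P1, P2, P3, P4 (16 rows)
Evaluate each row (bits = P1,P2,P3,P4, MSB first):
  row 0 [0000]: ((0 AND (0 AND 0)) XOR ((0 XOR NOT 0) XOR (0 OR 0))) -> 1
  row 1 [0001]: ((0 AND (1 AND 0)) XOR ((0 XOR NOT 0) XOR (0 OR 0))) -> 1
  row 2 [0010]: ((0 AND (0 AND 0)) XOR ((0 XOR NOT 0) XOR (1 OR 0))) -> 0
  row 3 [0011]: ((0 AND (1 AND 0)) XOR ((0 XOR NOT 0) XOR (1 OR 0))) -> 0
  row 4 [0100]: ((1 AND (0 AND 1)) XOR ((0 XOR NOT 0) XOR (0 OR 1))) -> 0
  row 5 [0101]: ((1 AND (1 AND 1)) XOR ((0 XOR NOT 0) XOR (0 OR 1))) -> 1
  row 6 [0110]: ((1 AND (0 AND 1)) XOR ((0 XOR NOT 0) XOR (1 OR 1))) -> 0
  row 7 [0111]: ((1 AND (1 AND 1)) XOR ((0 XOR NOT 0) XOR (1 OR 1))) -> 1
  row 8 [1000]: ((0 AND (0 AND 0)) XOR ((1 XOR NOT 1) XOR (0 OR 0))) -> 1
  row 9 [1001]: ((0 AND (1 AND 0)) XOR ((1 XOR NOT 1) XOR (0 OR 0))) -> 1
  row 10 [1010]: ((0 AND (0 AND 0)) XOR ((1 XOR NOT 1) XOR (1 OR 0))) -> 0
  row 11 [1011]: ((0 AND (1 AND 0)) XOR ((1 XOR NOT 1) XOR (1 OR 0))) -> 0
  row 12 [1100]: ((1 AND (0 AND 1)) XOR ((1 XOR NOT 1) XOR (0 OR 1))) -> 0
  row 13 [1101]: ((1 AND (1 AND 1)) XOR ((1 XOR NOT 1) XOR (0 OR 1))) -> 1
  row 14 [1110]: ((1 AND (0 AND 1)) XOR ((1 XOR NOT 1) XOR (1 OR 1))) -> 0
  row 15 [1111]: ((1 AND (1 AND 1)) XOR ((1 XOR NOT 1) XOR (1 OR 1))) -> 1
Full result column, 4 rows per line (P1,P2 fixed per line; P3,P4 runs 00..11 left to right):
  rows 0-3 [P1,P2=00]: 1100  = hex C
  rows 4-7 [P1,P2=01]: 0101  = hex 5
  rows 8-11 [P1,P2=10]: 1100  = hex C
  rows 12-15 [P1,P2=11]: 0101  = hex 5
Output column (row 0 .. row 15) = 1100010111000101
Output column grouped in 4s = 1100 0101 1100 0101 = 0xC5C5
Convert to decimal digit by digit (value = value*16 + digit):
  C -> 12
  12*16 + 5 = 197
  197*16 + 12 (C) = 3164
  3164*16 + 5 = 50629
Decimal = 50629

50629


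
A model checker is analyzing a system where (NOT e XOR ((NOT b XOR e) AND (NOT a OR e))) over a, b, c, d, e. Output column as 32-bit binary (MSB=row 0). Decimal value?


Formula: (NOT e XOR ((NOT b XOR e) AND (NOT a OR e))) over a, b, c, d, e (32 rows)
Evaluate each row (bits = a,b,c,d,e, MSB first):
  row 0 [00000]: (NOT 0 XOR ((NOT 0 XOR 0) AND (NOT 0 OR 0))) -> 0
  row 1 [00001]: (NOT 1 XOR ((NOT 0 XOR 1) AND (NOT 0 OR 1))) -> 0
  row 2 [00010]: (NOT 0 XOR ((NOT 0 XOR 0) AND (NOT 0 OR 0))) -> 0
  row 3 [00011]: (NOT 1 XOR ((NOT 0 XOR 1) AND (NOT 0 OR 1))) -> 0
  row 4 [00100]: (NOT 0 XOR ((NOT 0 XOR 0) AND (NOT 0 OR 0))) -> 0
  row 5 [00101]: (NOT 1 XOR ((NOT 0 XOR 1) AND (NOT 0 OR 1))) -> 0
  row 6 [00110]: (NOT 0 XOR ((NOT 0 XOR 0) AND (NOT 0 OR 0))) -> 0
  row 7 [00111]: (NOT 1 XOR ((NOT 0 XOR 1) AND (NOT 0 OR 1))) -> 0
  row 8 [01000]: (NOT 0 XOR ((NOT 1 XOR 0) AND (NOT 0 OR 0))) -> 1
  row 9 [01001]: (NOT 1 XOR ((NOT 1 XOR 1) AND (NOT 0 OR 1))) -> 1
  row 10 [01010]: (NOT 0 XOR ((NOT 1 XOR 0) AND (NOT 0 OR 0))) -> 1
  row 11 [01011]: (NOT 1 XOR ((NOT 1 XOR 1) AND (NOT 0 OR 1))) -> 1
  row 12 [01100]: (NOT 0 XOR ((NOT 1 XOR 0) AND (NOT 0 OR 0))) -> 1
  row 13 [01101]: (NOT 1 XOR ((NOT 1 XOR 1) AND (NOT 0 OR 1))) -> 1
  row 14 [01110]: (NOT 0 XOR ((NOT 1 XOR 0) AND (NOT 0 OR 0))) -> 1
  row 15 [01111]: (NOT 1 XOR ((NOT 1 XOR 1) AND (NOT 0 OR 1))) -> 1
  row 16 [10000]: (NOT 0 XOR ((NOT 0 XOR 0) AND (NOT 1 OR 0))) -> 1
  row 17 [10001]: (NOT 1 XOR ((NOT 0 XOR 1) AND (NOT 1 OR 1))) -> 0
  row 18 [10010]: (NOT 0 XOR ((NOT 0 XOR 0) AND (NOT 1 OR 0))) -> 1
  row 19 [10011]: (NOT 1 XOR ((NOT 0 XOR 1) AND (NOT 1 OR 1))) -> 0
  row 20 [10100]: (NOT 0 XOR ((NOT 0 XOR 0) AND (NOT 1 OR 0))) -> 1
  row 21 [10101]: (NOT 1 XOR ((NOT 0 XOR 1) AND (NOT 1 OR 1))) -> 0
  row 22 [10110]: (NOT 0 XOR ((NOT 0 XOR 0) AND (NOT 1 OR 0))) -> 1
  row 23 [10111]: (NOT 1 XOR ((NOT 0 XOR 1) AND (NOT 1 OR 1))) -> 0
  row 24 [11000]: (NOT 0 XOR ((NOT 1 XOR 0) AND (NOT 1 OR 0))) -> 1
  row 25 [11001]: (NOT 1 XOR ((NOT 1 XOR 1) AND (NOT 1 OR 1))) -> 1
  row 26 [11010]: (NOT 0 XOR ((NOT 1 XOR 0) AND (NOT 1 OR 0))) -> 1
  row 27 [11011]: (NOT 1 XOR ((NOT 1 XOR 1) AND (NOT 1 OR 1))) -> 1
  row 28 [11100]: (NOT 0 XOR ((NOT 1 XOR 0) AND (NOT 1 OR 0))) -> 1
  row 29 [11101]: (NOT 1 XOR ((NOT 1 XOR 1) AND (NOT 1 OR 1))) -> 1
  row 30 [11110]: (NOT 0 XOR ((NOT 1 XOR 0) AND (NOT 1 OR 0))) -> 1
  row 31 [11111]: (NOT 1 XOR ((NOT 1 XOR 1) AND (NOT 1 OR 1))) -> 1
Full result column, 4 rows per line (a,b,c fixed per line; d,e runs 00..11 left to right):
  rows 0-3 [a,b,c=000]: 0000  = hex 0
  rows 4-7 [a,b,c=001]: 0000  = hex 0
  rows 8-11 [a,b,c=010]: 1111  = hex F
  rows 12-15 [a,b,c=011]: 1111  = hex F
  rows 16-19 [a,b,c=100]: 1010  = hex A
  rows 20-23 [a,b,c=101]: 1010  = hex A
  rows 24-27 [a,b,c=110]: 1111  = hex F
  rows 28-31 [a,b,c=111]: 1111  = hex F
Output column (row 0 .. row 31) = 00000000111111111010101011111111
Output column grouped in 4s = 0000 0000 1111 1111 1010 1010 1111 1111 = 0x00FFAAFF
Convert to decimal digit by digit (value = value*16 + digit):
  0 -> 0
  0*16 + 0 = 0
  0*16 + 15 (F) = 15
  15*16 + 15 (F) = 255
  255*16 + 10 (A) = 4090
  4090*16 + 10 (A) = 65450
  65450*16 + 15 (F) = 1047215
  1047215*16 + 15 (F) = 16755455
Decimal = 16755455

16755455


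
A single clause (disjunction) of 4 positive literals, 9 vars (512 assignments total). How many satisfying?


Step 1: Total=2^9=512
Step 2: Unsat when all 4 false: 2^5=32
Step 3: Sat=512-32=480

480


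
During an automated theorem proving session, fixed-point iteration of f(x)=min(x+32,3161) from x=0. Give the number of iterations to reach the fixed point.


Step 1: x=0, cap=3161, increment=32
Step 2: x grows by 32 each step until capped at 3161; fixed point is x=3161
Step 3: iterations = ceil(3161/32) = 99

99


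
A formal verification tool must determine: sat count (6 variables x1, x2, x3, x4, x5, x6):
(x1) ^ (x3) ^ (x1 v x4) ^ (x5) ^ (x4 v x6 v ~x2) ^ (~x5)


CNF with 6 clauses over 6 vars (64 assignments).
An assignment satisfies CNF iff every clause has >=1 true literal.
Check each row (bits = x1,x2,x3,x4,x5,x6; clause T/F shown):
  row 0 [000000]: clauses=FFFFTT -> 0
  row 1 [000001]: clauses=FFFFTT -> 0
  row 2 [000010]: clauses=FFFTTF -> 0
  row 3 [000011]: clauses=FFFTTF -> 0
  row 4 [000100]: clauses=FFTFTT -> 0
  (every remaining row is evaluated the same way; all 64 results are listed next)
Full result column, 8 rows per line (x1,x2,x3 fixed per line; x4,x5,x6 runs 000..111 left to right):
  rows 0-7 [x1,x2,x3=000]: 00000000  (ones: 0)
  rows 8-15 [x1,x2,x3=001]: 00000000  (ones: 0)
  rows 16-23 [x1,x2,x3=010]: 00000000  (ones: 0)
  rows 24-31 [x1,x2,x3=011]: 00000000  (ones: 0)
  rows 32-39 [x1,x2,x3=100]: 00000000  (ones: 0)
  rows 40-47 [x1,x2,x3=101]: 00000000  (ones: 0)
  rows 48-55 [x1,x2,x3=110]: 00000000  (ones: 0)
  rows 56-63 [x1,x2,x3=111]: 00000000  (ones: 0)
Satisfying assignments = 0+0+0+0+0+0+0+0 = 0

0


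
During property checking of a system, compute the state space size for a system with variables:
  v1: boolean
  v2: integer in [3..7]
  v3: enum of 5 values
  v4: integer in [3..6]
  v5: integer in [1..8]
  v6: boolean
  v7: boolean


State space = product of domain sizes of all variables.
Domain sizes:
  v1 (boolean): 2
  v2 (integer in [3..7]): 5
  v3 (enum of 5 values): 5
  v4 (integer in [3..6]): 4
  v5 (integer in [1..8]): 8
  v6 (boolean): 2
  v7 (boolean): 2
Product = 2 * 5 * 5 * 4 * 8 * 2 * 2 = 6400

6400


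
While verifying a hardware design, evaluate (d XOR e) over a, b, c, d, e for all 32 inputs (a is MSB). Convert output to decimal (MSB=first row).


Formula: (d XOR e) over a, b, c, d, e (32 rows)
Evaluate each row (bits = a,b,c,d,e, MSB first):
  row 0 [00000]: (0 XOR 0) -> 0
  row 1 [00001]: (0 XOR 1) -> 1
  row 2 [00010]: (1 XOR 0) -> 1
  row 3 [00011]: (1 XOR 1) -> 0
  row 4 [00100]: (0 XOR 0) -> 0
  row 5 [00101]: (0 XOR 1) -> 1
  row 6 [00110]: (1 XOR 0) -> 1
  row 7 [00111]: (1 XOR 1) -> 0
  row 8 [01000]: (0 XOR 0) -> 0
  row 9 [01001]: (0 XOR 1) -> 1
  row 10 [01010]: (1 XOR 0) -> 1
  row 11 [01011]: (1 XOR 1) -> 0
  row 12 [01100]: (0 XOR 0) -> 0
  row 13 [01101]: (0 XOR 1) -> 1
  row 14 [01110]: (1 XOR 0) -> 1
  row 15 [01111]: (1 XOR 1) -> 0
  row 16 [10000]: (0 XOR 0) -> 0
  row 17 [10001]: (0 XOR 1) -> 1
  row 18 [10010]: (1 XOR 0) -> 1
  row 19 [10011]: (1 XOR 1) -> 0
  row 20 [10100]: (0 XOR 0) -> 0
  row 21 [10101]: (0 XOR 1) -> 1
  row 22 [10110]: (1 XOR 0) -> 1
  row 23 [10111]: (1 XOR 1) -> 0
  row 24 [11000]: (0 XOR 0) -> 0
  row 25 [11001]: (0 XOR 1) -> 1
  row 26 [11010]: (1 XOR 0) -> 1
  row 27 [11011]: (1 XOR 1) -> 0
  row 28 [11100]: (0 XOR 0) -> 0
  row 29 [11101]: (0 XOR 1) -> 1
  row 30 [11110]: (1 XOR 0) -> 1
  row 31 [11111]: (1 XOR 1) -> 0
Full result column, 4 rows per line (a,b,c fixed per line; d,e runs 00..11 left to right):
  rows 0-3 [a,b,c=000]: 0110  = hex 6
  rows 4-7 [a,b,c=001]: 0110  = hex 6
  rows 8-11 [a,b,c=010]: 0110  = hex 6
  rows 12-15 [a,b,c=011]: 0110  = hex 6
  rows 16-19 [a,b,c=100]: 0110  = hex 6
  rows 20-23 [a,b,c=101]: 0110  = hex 6
  rows 24-27 [a,b,c=110]: 0110  = hex 6
  rows 28-31 [a,b,c=111]: 0110  = hex 6
Output column (row 0 .. row 31) = 01100110011001100110011001100110
Output column grouped in 4s = 0110 0110 0110 0110 0110 0110 0110 0110 = 0x66666666
Convert to decimal digit by digit (value = value*16 + digit):
  6 -> 6
  6*16 + 6 = 102
  102*16 + 6 = 1638
  1638*16 + 6 = 26214
  26214*16 + 6 = 419430
  419430*16 + 6 = 6710886
  6710886*16 + 6 = 107374182
  107374182*16 + 6 = 1717986918
Decimal = 1717986918

1717986918


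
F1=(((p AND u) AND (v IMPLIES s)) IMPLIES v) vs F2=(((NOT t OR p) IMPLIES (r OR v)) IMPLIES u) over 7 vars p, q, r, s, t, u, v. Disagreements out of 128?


F1 = (((p AND u) AND (v IMPLIES s)) IMPLIES v)
F2 = (((NOT t OR p) IMPLIES (r OR v)) IMPLIES u)
Evaluate both on each of 128 rows (bits = p,q,r,s,t,u,v):
  row 0 [0000000]: F1=1 F2=1 -> 0
  row 1 [0000001]: F1=1 F2=0 (differ) -> 1
  row 2 [0000010]: F1=1 F2=1 -> 0
  row 3 [0000011]: F1=1 F2=1 -> 0
  row 4 [0000100]: F1=1 F2=0 (differ) -> 1
  (every remaining row is evaluated the same way; all 128 results are listed next)
Full result column, 8 rows per line (p,q,r,s fixed per line; t,u,v runs 000..111 left to right):
  rows 0-7 [p,q,r,s=0000]: 01001100  (ones: 3)
  rows 8-15 [p,q,r,s=0001]: 01001100  (ones: 3)
  rows 16-23 [p,q,r,s=0010]: 11001100  (ones: 4)
  rows 24-31 [p,q,r,s=0011]: 11001100  (ones: 4)
  rows 32-39 [p,q,r,s=0100]: 01001100  (ones: 3)
  rows 40-47 [p,q,r,s=0101]: 01001100  (ones: 3)
  rows 48-55 [p,q,r,s=0110]: 11001100  (ones: 4)
  rows 56-63 [p,q,r,s=0111]: 11001100  (ones: 4)
  rows 64-71 [p,q,r,s=1000]: 01100110  (ones: 4)
  rows 72-79 [p,q,r,s=1001]: 01100110  (ones: 4)
  rows 80-87 [p,q,r,s=1010]: 11101110  (ones: 6)
  rows 88-95 [p,q,r,s=1011]: 11101110  (ones: 6)
  rows 96-103 [p,q,r,s=1100]: 01100110  (ones: 4)
  rows 104-111 [p,q,r,s=1101]: 01100110  (ones: 4)
  rows 112-119 [p,q,r,s=1110]: 11101110  (ones: 6)
  rows 120-127 [p,q,r,s=1111]: 11101110  (ones: 6)
Disagreements = 3+3+4+4+3+3+4+4+4+4+6+6+4+4+6+6 = 68

68


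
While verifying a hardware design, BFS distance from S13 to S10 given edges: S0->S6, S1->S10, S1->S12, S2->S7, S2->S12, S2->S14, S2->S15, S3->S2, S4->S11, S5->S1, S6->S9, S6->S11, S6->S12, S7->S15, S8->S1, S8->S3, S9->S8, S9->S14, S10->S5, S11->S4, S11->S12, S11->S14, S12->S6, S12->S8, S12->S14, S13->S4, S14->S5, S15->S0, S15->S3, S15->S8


BFS layer-by-layer from S13:
  dist 0: {S13}
  dist 1: {S4}
  dist 2: {S11}
  dist 3: {S12, S14}
  dist 4: {S5, S6, S8}
  dist 5: {S1, S3, S9}
  dist 6: {S2, S10}
  -> S10 reached at distance 6
Shortest path length = 6

6


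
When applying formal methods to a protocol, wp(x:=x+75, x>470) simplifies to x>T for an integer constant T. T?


Formula: wp(x:=E, P) = P[E/x] (substitute E for x in postcondition)
Step 1: Postcondition: x>470
Step 2: Substitute x+75 for x: x+75>470
Step 3: Solve for x: x > 470-75 = 395

395


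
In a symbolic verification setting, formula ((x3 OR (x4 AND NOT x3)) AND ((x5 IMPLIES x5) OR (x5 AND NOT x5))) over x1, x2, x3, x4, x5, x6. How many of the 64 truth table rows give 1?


Formula: ((x3 OR (x4 AND NOT x3)) AND ((x5 IMPLIES x5) OR (x5 AND NOT x5))) over 6 vars (64 rows)
Evaluate each row (x1, x2, x3, x4, x5, x6 as bits, MSB first):
  row 0 [000000]: ((0 OR (0 AND NOT 0)) AND ((0 IMPLIES 0) OR (0 AND NOT 0))) -> 0
  row 1 [000001]: ((0 OR (0 AND NOT 0)) AND ((0 IMPLIES 0) OR (0 AND NOT 0))) -> 0
  row 2 [000010]: ((0 OR (0 AND NOT 0)) AND ((1 IMPLIES 1) OR (1 AND NOT 1))) -> 0
  row 3 [000011]: ((0 OR (0 AND NOT 0)) AND ((1 IMPLIES 1) OR (1 AND NOT 1))) -> 0
  row 4 [000100]: ((0 OR (1 AND NOT 0)) AND ((0 IMPLIES 0) OR (0 AND NOT 0))) -> 1
  (every remaining row is evaluated the same way; all 64 results are listed next)
Full result column, 8 rows per line (x1,x2,x3 fixed per line; x4,x5,x6 runs 000..111 left to right):
  rows 0-7 [x1,x2,x3=000]: 00001111  (ones: 4)
  rows 8-15 [x1,x2,x3=001]: 11111111  (ones: 8)
  rows 16-23 [x1,x2,x3=010]: 00001111  (ones: 4)
  rows 24-31 [x1,x2,x3=011]: 11111111  (ones: 8)
  rows 32-39 [x1,x2,x3=100]: 00001111  (ones: 4)
  rows 40-47 [x1,x2,x3=101]: 11111111  (ones: 8)
  rows 48-55 [x1,x2,x3=110]: 00001111  (ones: 4)
  rows 56-63 [x1,x2,x3=111]: 11111111  (ones: 8)
Count of 1-rows = 4+8+4+8+4+8+4+8 = 48

48


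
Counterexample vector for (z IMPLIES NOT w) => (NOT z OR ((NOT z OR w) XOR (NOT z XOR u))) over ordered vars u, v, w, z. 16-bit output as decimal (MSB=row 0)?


F1 = (z IMPLIES NOT w)
F2 = (NOT z OR ((NOT z OR w) XOR (NOT z XOR u)))
Counterexample to F1=>F2 is where F1=1 and F2=0.
Evaluate each row (bits = u,v,w,z, MSB first):
  row 0 [0000]: F1=1 F2=1 -> F1&~F2 -> 0
  row 1 [0001]: F1=1 F2=0 -> F1&~F2 -> 1
  row 2 [0010]: F1=1 F2=1 -> F1&~F2 -> 0
  row 3 [0011]: F1=0 F2=1 -> F1&~F2 -> 0
  row 4 [0100]: F1=1 F2=1 -> F1&~F2 -> 0
  row 5 [0101]: F1=1 F2=0 -> F1&~F2 -> 1
  row 6 [0110]: F1=1 F2=1 -> F1&~F2 -> 0
  row 7 [0111]: F1=0 F2=1 -> F1&~F2 -> 0
  row 8 [1000]: F1=1 F2=1 -> F1&~F2 -> 0
  row 9 [1001]: F1=1 F2=1 -> F1&~F2 -> 0
  row 10 [1010]: F1=1 F2=1 -> F1&~F2 -> 0
  row 11 [1011]: F1=0 F2=0 -> F1&~F2 -> 0
  row 12 [1100]: F1=1 F2=1 -> F1&~F2 -> 0
  row 13 [1101]: F1=1 F2=1 -> F1&~F2 -> 0
  row 14 [1110]: F1=1 F2=1 -> F1&~F2 -> 0
  row 15 [1111]: F1=0 F2=0 -> F1&~F2 -> 0
Full result column, 4 rows per line (u,v fixed per line; w,z runs 00..11 left to right):
  rows 0-3 [u,v=00]: 0100  = hex 4
  rows 4-7 [u,v=01]: 0100  = hex 4
  rows 8-11 [u,v=10]: 0000  = hex 0
  rows 12-15 [u,v=11]: 0000  = hex 0
Counterexample vector (row 0 .. row 15) = 0100010000000000
Output column grouped in 4s = 0100 0100 0000 0000 = 0x4400
Convert to decimal digit by digit (value = value*16 + digit):
  4 -> 4
  4*16 + 4 = 68
  68*16 + 0 = 1088
  1088*16 + 0 = 17408
Decimal = 17408

17408


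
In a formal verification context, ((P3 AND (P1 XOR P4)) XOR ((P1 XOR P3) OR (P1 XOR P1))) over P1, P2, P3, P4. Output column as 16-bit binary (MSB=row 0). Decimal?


Formula: ((P3 AND (P1 XOR P4)) XOR ((P1 XOR P3) OR (P1 XOR P1))) over P1, P2, P3, P4 (16 rows)
Evaluate each row (bits = P1,P2,P3,P4, MSB first):
  row 0 [0000]: ((0 AND (0 XOR 0)) XOR ((0 XOR 0) OR (0 XOR 0))) -> 0
  row 1 [0001]: ((0 AND (0 XOR 1)) XOR ((0 XOR 0) OR (0 XOR 0))) -> 0
  row 2 [0010]: ((1 AND (0 XOR 0)) XOR ((0 XOR 1) OR (0 XOR 0))) -> 1
  row 3 [0011]: ((1 AND (0 XOR 1)) XOR ((0 XOR 1) OR (0 XOR 0))) -> 0
  row 4 [0100]: ((0 AND (0 XOR 0)) XOR ((0 XOR 0) OR (0 XOR 0))) -> 0
  row 5 [0101]: ((0 AND (0 XOR 1)) XOR ((0 XOR 0) OR (0 XOR 0))) -> 0
  row 6 [0110]: ((1 AND (0 XOR 0)) XOR ((0 XOR 1) OR (0 XOR 0))) -> 1
  row 7 [0111]: ((1 AND (0 XOR 1)) XOR ((0 XOR 1) OR (0 XOR 0))) -> 0
  row 8 [1000]: ((0 AND (1 XOR 0)) XOR ((1 XOR 0) OR (1 XOR 1))) -> 1
  row 9 [1001]: ((0 AND (1 XOR 1)) XOR ((1 XOR 0) OR (1 XOR 1))) -> 1
  row 10 [1010]: ((1 AND (1 XOR 0)) XOR ((1 XOR 1) OR (1 XOR 1))) -> 1
  row 11 [1011]: ((1 AND (1 XOR 1)) XOR ((1 XOR 1) OR (1 XOR 1))) -> 0
  row 12 [1100]: ((0 AND (1 XOR 0)) XOR ((1 XOR 0) OR (1 XOR 1))) -> 1
  row 13 [1101]: ((0 AND (1 XOR 1)) XOR ((1 XOR 0) OR (1 XOR 1))) -> 1
  row 14 [1110]: ((1 AND (1 XOR 0)) XOR ((1 XOR 1) OR (1 XOR 1))) -> 1
  row 15 [1111]: ((1 AND (1 XOR 1)) XOR ((1 XOR 1) OR (1 XOR 1))) -> 0
Full result column, 4 rows per line (P1,P2 fixed per line; P3,P4 runs 00..11 left to right):
  rows 0-3 [P1,P2=00]: 0010  = hex 2
  rows 4-7 [P1,P2=01]: 0010  = hex 2
  rows 8-11 [P1,P2=10]: 1110  = hex E
  rows 12-15 [P1,P2=11]: 1110  = hex E
Output column (row 0 .. row 15) = 0010001011101110
Output column grouped in 4s = 0010 0010 1110 1110 = 0x22EE
Convert to decimal digit by digit (value = value*16 + digit):
  2 -> 2
  2*16 + 2 = 34
  34*16 + 14 (E) = 558
  558*16 + 14 (E) = 8942
Decimal = 8942

8942


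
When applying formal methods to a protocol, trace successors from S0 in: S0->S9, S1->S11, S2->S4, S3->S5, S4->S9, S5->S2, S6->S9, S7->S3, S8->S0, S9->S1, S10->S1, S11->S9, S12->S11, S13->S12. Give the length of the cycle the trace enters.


Trace from S0 until a state repeats:
  S0 -> S9 -> S1 -> S11 -> S9
S9 first seen at step 1, revisited at step 4.
Cycle length = 4 - 1 = 3

3


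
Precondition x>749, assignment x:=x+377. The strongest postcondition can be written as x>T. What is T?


Formula: sp(P, x:=E) = exists old_x. (x = E[old_x/x]) AND P[old_x/x] (old_x is the value of x before the assignment; eliminate old_x by solving x = E[old_x/x] for old_x)
Step 1: Precondition P: x>749, i.e. old_x > 749
Step 2: Assignment gives x = old_x + 377, so old_x = x - 377
Step 3: Substitute into P: x - 377 > 749
Step 4: Simplify: x > 749+377 = 1126

1126


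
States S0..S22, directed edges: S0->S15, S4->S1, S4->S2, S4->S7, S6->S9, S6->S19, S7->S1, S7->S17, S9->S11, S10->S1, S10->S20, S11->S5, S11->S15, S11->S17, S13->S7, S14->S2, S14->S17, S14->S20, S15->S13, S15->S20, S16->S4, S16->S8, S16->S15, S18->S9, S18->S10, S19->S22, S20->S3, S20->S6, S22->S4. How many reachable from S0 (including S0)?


BFS from S0:
  layer 0: {S0}
  layer 1: {S15}
  layer 2: {S13, S20}
  layer 3: {S3, S6, S7}
  layer 4: {S1, S9, S17, S19}
  layer 5: {S11, S22}
  layer 6: {S4, S5}
  layer 7: {S2}
Reachable set: {S0, S1, S2, S3, S4, S5, S6, S7, S9, S11, S13, S15, S17, S19, S20, S22}
Count = 16

16


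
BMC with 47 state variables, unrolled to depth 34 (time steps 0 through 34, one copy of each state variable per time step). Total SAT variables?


BMC unrolls to depth k, creating one copy of each state var for steps 0..k.
Step count = 34 + 1 = 35 (steps 0 through 34)
Vars per step = 47
Total = 47 * 35 = 1645

1645


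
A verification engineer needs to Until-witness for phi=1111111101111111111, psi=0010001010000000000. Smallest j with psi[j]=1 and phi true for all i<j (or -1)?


(phi U psi) at 0: need smallest j with psi[j]=1 and phi[i]=1 for all i in [0,j).
Scan from step 0:
  step 0: phi=1, psi=0 -> continue
  step 1: phi=1, psi=0 -> continue
  step 2: psi=1 and phi held for [0,2) -> witness found
Witness step = 2

2


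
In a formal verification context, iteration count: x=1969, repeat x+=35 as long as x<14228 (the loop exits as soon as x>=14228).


Step 1: x goes from 1969 toward 14228 by 35; the body runs while x<14228, so iterations = ceil((bound-start)/step)
Step 2: Distance=12259
Step 3: ceil(12259/35)=351

351


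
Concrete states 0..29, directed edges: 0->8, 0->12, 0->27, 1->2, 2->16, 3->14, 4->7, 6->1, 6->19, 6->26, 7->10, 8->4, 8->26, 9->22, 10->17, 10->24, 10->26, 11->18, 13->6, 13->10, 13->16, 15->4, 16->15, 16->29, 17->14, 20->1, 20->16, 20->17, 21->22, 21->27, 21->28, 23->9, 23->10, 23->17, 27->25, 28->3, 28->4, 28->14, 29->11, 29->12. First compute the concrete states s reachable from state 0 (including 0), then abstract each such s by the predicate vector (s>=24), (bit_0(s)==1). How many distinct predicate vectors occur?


BFS from 0:
Concrete reachable: {0, 4, 7, 8, 10, 12, 14, 17, 24, 25, 26, 27}
Abstract via predicates (s>=24), (bit_0(s)==1):
  (0,0) <- {0, 4, 8, 10, 12, 14}
  (0,1) <- {7, 17}
  (1,0) <- {24, 26}
  (1,1) <- {25, 27}
Distinct abstract states = 4

4


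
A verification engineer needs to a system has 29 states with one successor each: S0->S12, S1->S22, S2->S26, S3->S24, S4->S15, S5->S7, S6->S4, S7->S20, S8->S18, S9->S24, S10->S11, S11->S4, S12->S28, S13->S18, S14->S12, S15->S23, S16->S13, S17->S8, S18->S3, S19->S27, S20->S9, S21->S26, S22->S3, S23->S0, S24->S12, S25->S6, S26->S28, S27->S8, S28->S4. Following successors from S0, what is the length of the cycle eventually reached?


Trace from S0 until a state repeats:
  S0 -> S12 -> S28 -> S4 -> S15 -> S23 -> S0
S0 first seen at step 0, revisited at step 6.
Cycle length = 6 - 0 = 6

6


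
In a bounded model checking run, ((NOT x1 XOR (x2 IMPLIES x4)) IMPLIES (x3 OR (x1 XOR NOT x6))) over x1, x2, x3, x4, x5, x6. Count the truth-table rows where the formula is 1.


Formula: ((NOT x1 XOR (x2 IMPLIES x4)) IMPLIES (x3 OR (x1 XOR NOT x6))) over 6 vars (64 rows)
Evaluate each row (x1, x2, x3, x4, x5, x6 as bits, MSB first):
  row 0 [000000]: ((NOT 0 XOR (0 IMPLIES 0)) IMPLIES (0 OR (0 XOR NOT 0))) -> 1
  row 1 [000001]: ((NOT 0 XOR (0 IMPLIES 0)) IMPLIES (0 OR (0 XOR NOT 1))) -> 1
  row 2 [000010]: ((NOT 0 XOR (0 IMPLIES 0)) IMPLIES (0 OR (0 XOR NOT 0))) -> 1
  row 3 [000011]: ((NOT 0 XOR (0 IMPLIES 0)) IMPLIES (0 OR (0 XOR NOT 1))) -> 1
  row 4 [000100]: ((NOT 0 XOR (0 IMPLIES 1)) IMPLIES (0 OR (0 XOR NOT 0))) -> 1
  (every remaining row is evaluated the same way; all 64 results are listed next)
Full result column, 8 rows per line (x1,x2,x3 fixed per line; x4,x5,x6 runs 000..111 left to right):
  rows 0-7 [x1,x2,x3=000]: 11111111  (ones: 8)
  rows 8-15 [x1,x2,x3=001]: 11111111  (ones: 8)
  rows 16-23 [x1,x2,x3=010]: 10101111  (ones: 6)
  rows 24-31 [x1,x2,x3=011]: 11111111  (ones: 8)
  rows 32-39 [x1,x2,x3=100]: 01010101  (ones: 4)
  rows 40-47 [x1,x2,x3=101]: 11111111  (ones: 8)
  rows 48-55 [x1,x2,x3=110]: 11110101  (ones: 6)
  rows 56-63 [x1,x2,x3=111]: 11111111  (ones: 8)
Count of 1-rows = 8+8+6+8+4+8+6+8 = 56

56


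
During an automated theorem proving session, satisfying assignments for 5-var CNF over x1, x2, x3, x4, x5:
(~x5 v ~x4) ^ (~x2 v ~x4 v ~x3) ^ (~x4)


CNF with 3 clauses over 5 vars (32 assignments).
An assignment satisfies CNF iff every clause has >=1 true literal.
Check each row (bits = x1,x2,x3,x4,x5; clause T/F shown):
  row 0 [00000]: clauses=TTT -> 1
  row 1 [00001]: clauses=TTT -> 1
  row 2 [00010]: clauses=TTF -> 0
  row 3 [00011]: clauses=FTF -> 0
  row 4 [00100]: clauses=TTT -> 1
  row 5 [00101]: clauses=TTT -> 1
  row 6 [00110]: clauses=TTF -> 0
  row 7 [00111]: clauses=FTF -> 0
  row 8 [01000]: clauses=TTT -> 1
  row 9 [01001]: clauses=TTT -> 1
  row 10 [01010]: clauses=TTF -> 0
  row 11 [01011]: clauses=FTF -> 0
  row 12 [01100]: clauses=TTT -> 1
  row 13 [01101]: clauses=TTT -> 1
  row 14 [01110]: clauses=TFF -> 0
  row 15 [01111]: clauses=FFF -> 0
  row 16 [10000]: clauses=TTT -> 1
  row 17 [10001]: clauses=TTT -> 1
  row 18 [10010]: clauses=TTF -> 0
  row 19 [10011]: clauses=FTF -> 0
  row 20 [10100]: clauses=TTT -> 1
  row 21 [10101]: clauses=TTT -> 1
  row 22 [10110]: clauses=TTF -> 0
  row 23 [10111]: clauses=FTF -> 0
  row 24 [11000]: clauses=TTT -> 1
  row 25 [11001]: clauses=TTT -> 1
  row 26 [11010]: clauses=TTF -> 0
  row 27 [11011]: clauses=FTF -> 0
  row 28 [11100]: clauses=TTT -> 1
  row 29 [11101]: clauses=TTT -> 1
  row 30 [11110]: clauses=TFF -> 0
  row 31 [11111]: clauses=FFF -> 0
Full result column, 8 rows per line (x1,x2 fixed per line; x3,x4,x5 runs 000..111 left to right):
  rows 0-7 [x1,x2=00]: 11001100  (ones: 4)
  rows 8-15 [x1,x2=01]: 11001100  (ones: 4)
  rows 16-23 [x1,x2=10]: 11001100  (ones: 4)
  rows 24-31 [x1,x2=11]: 11001100  (ones: 4)
Satisfying assignments = 4+4+4+4 = 16

16


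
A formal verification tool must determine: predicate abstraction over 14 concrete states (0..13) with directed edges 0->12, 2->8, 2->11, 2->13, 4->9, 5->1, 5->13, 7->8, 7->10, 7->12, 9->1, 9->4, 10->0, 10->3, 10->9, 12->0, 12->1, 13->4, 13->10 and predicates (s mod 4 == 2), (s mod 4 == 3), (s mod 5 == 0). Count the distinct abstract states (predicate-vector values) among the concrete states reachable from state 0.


BFS from 0:
Concrete reachable: {0, 1, 12}
Abstract via predicates (s mod 4 == 2), (s mod 4 == 3), (s mod 5 == 0):
  (0,0,0) <- {1, 12}
  (0,0,1) <- {0}
Distinct abstract states = 2

2


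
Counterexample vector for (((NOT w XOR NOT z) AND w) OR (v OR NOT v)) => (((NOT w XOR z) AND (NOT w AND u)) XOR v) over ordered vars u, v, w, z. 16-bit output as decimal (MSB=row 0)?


F1 = (((NOT w XOR NOT z) AND w) OR (v OR NOT v))
F2 = (((NOT w XOR z) AND (NOT w AND u)) XOR v)
Counterexample to F1=>F2 is where F1=1 and F2=0.
Evaluate each row (bits = u,v,w,z, MSB first):
  row 0 [0000]: F1=1 F2=0 -> F1&~F2 -> 1
  row 1 [0001]: F1=1 F2=0 -> F1&~F2 -> 1
  row 2 [0010]: F1=1 F2=0 -> F1&~F2 -> 1
  row 3 [0011]: F1=1 F2=0 -> F1&~F2 -> 1
  row 4 [0100]: F1=1 F2=1 -> F1&~F2 -> 0
  row 5 [0101]: F1=1 F2=1 -> F1&~F2 -> 0
  row 6 [0110]: F1=1 F2=1 -> F1&~F2 -> 0
  row 7 [0111]: F1=1 F2=1 -> F1&~F2 -> 0
  row 8 [1000]: F1=1 F2=1 -> F1&~F2 -> 0
  row 9 [1001]: F1=1 F2=0 -> F1&~F2 -> 1
  row 10 [1010]: F1=1 F2=0 -> F1&~F2 -> 1
  row 11 [1011]: F1=1 F2=0 -> F1&~F2 -> 1
  row 12 [1100]: F1=1 F2=0 -> F1&~F2 -> 1
  row 13 [1101]: F1=1 F2=1 -> F1&~F2 -> 0
  row 14 [1110]: F1=1 F2=1 -> F1&~F2 -> 0
  row 15 [1111]: F1=1 F2=1 -> F1&~F2 -> 0
Full result column, 4 rows per line (u,v fixed per line; w,z runs 00..11 left to right):
  rows 0-3 [u,v=00]: 1111  = hex F
  rows 4-7 [u,v=01]: 0000  = hex 0
  rows 8-11 [u,v=10]: 0111  = hex 7
  rows 12-15 [u,v=11]: 1000  = hex 8
Counterexample vector (row 0 .. row 15) = 1111000001111000
Output column grouped in 4s = 1111 0000 0111 1000 = 0xF078
Convert to decimal digit by digit (value = value*16 + digit):
  F -> 15
  15*16 + 0 = 240
  240*16 + 7 = 3847
  3847*16 + 8 = 61560
Decimal = 61560

61560


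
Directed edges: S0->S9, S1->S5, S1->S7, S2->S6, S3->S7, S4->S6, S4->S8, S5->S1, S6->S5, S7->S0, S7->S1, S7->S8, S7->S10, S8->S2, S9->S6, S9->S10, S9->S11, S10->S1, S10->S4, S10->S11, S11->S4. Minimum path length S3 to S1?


BFS layer-by-layer from S3:
  dist 0: {S3}
  dist 1: {S7}
  dist 2: {S0, S1, S8, S10}
  -> S1 reached at distance 2
Shortest path length = 2

2


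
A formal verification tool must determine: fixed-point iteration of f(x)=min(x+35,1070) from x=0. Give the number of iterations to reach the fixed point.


Step 1: x=0, cap=1070, increment=35
Step 2: x grows by 35 each step until capped at 1070; fixed point is x=1070
Step 3: iterations = ceil(1070/35) = 31

31


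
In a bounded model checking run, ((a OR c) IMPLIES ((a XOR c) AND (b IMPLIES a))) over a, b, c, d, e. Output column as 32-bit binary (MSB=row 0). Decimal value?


Formula: ((a OR c) IMPLIES ((a XOR c) AND (b IMPLIES a))) over a, b, c, d, e (32 rows)
Evaluate each row (bits = a,b,c,d,e, MSB first):
  row 0 [00000]: ((0 OR 0) IMPLIES ((0 XOR 0) AND (0 IMPLIES 0))) -> 1
  row 1 [00001]: ((0 OR 0) IMPLIES ((0 XOR 0) AND (0 IMPLIES 0))) -> 1
  row 2 [00010]: ((0 OR 0) IMPLIES ((0 XOR 0) AND (0 IMPLIES 0))) -> 1
  row 3 [00011]: ((0 OR 0) IMPLIES ((0 XOR 0) AND (0 IMPLIES 0))) -> 1
  row 4 [00100]: ((0 OR 1) IMPLIES ((0 XOR 1) AND (0 IMPLIES 0))) -> 1
  row 5 [00101]: ((0 OR 1) IMPLIES ((0 XOR 1) AND (0 IMPLIES 0))) -> 1
  row 6 [00110]: ((0 OR 1) IMPLIES ((0 XOR 1) AND (0 IMPLIES 0))) -> 1
  row 7 [00111]: ((0 OR 1) IMPLIES ((0 XOR 1) AND (0 IMPLIES 0))) -> 1
  row 8 [01000]: ((0 OR 0) IMPLIES ((0 XOR 0) AND (1 IMPLIES 0))) -> 1
  row 9 [01001]: ((0 OR 0) IMPLIES ((0 XOR 0) AND (1 IMPLIES 0))) -> 1
  row 10 [01010]: ((0 OR 0) IMPLIES ((0 XOR 0) AND (1 IMPLIES 0))) -> 1
  row 11 [01011]: ((0 OR 0) IMPLIES ((0 XOR 0) AND (1 IMPLIES 0))) -> 1
  row 12 [01100]: ((0 OR 1) IMPLIES ((0 XOR 1) AND (1 IMPLIES 0))) -> 0
  row 13 [01101]: ((0 OR 1) IMPLIES ((0 XOR 1) AND (1 IMPLIES 0))) -> 0
  row 14 [01110]: ((0 OR 1) IMPLIES ((0 XOR 1) AND (1 IMPLIES 0))) -> 0
  row 15 [01111]: ((0 OR 1) IMPLIES ((0 XOR 1) AND (1 IMPLIES 0))) -> 0
  row 16 [10000]: ((1 OR 0) IMPLIES ((1 XOR 0) AND (0 IMPLIES 1))) -> 1
  row 17 [10001]: ((1 OR 0) IMPLIES ((1 XOR 0) AND (0 IMPLIES 1))) -> 1
  row 18 [10010]: ((1 OR 0) IMPLIES ((1 XOR 0) AND (0 IMPLIES 1))) -> 1
  row 19 [10011]: ((1 OR 0) IMPLIES ((1 XOR 0) AND (0 IMPLIES 1))) -> 1
  row 20 [10100]: ((1 OR 1) IMPLIES ((1 XOR 1) AND (0 IMPLIES 1))) -> 0
  row 21 [10101]: ((1 OR 1) IMPLIES ((1 XOR 1) AND (0 IMPLIES 1))) -> 0
  row 22 [10110]: ((1 OR 1) IMPLIES ((1 XOR 1) AND (0 IMPLIES 1))) -> 0
  row 23 [10111]: ((1 OR 1) IMPLIES ((1 XOR 1) AND (0 IMPLIES 1))) -> 0
  row 24 [11000]: ((1 OR 0) IMPLIES ((1 XOR 0) AND (1 IMPLIES 1))) -> 1
  row 25 [11001]: ((1 OR 0) IMPLIES ((1 XOR 0) AND (1 IMPLIES 1))) -> 1
  row 26 [11010]: ((1 OR 0) IMPLIES ((1 XOR 0) AND (1 IMPLIES 1))) -> 1
  row 27 [11011]: ((1 OR 0) IMPLIES ((1 XOR 0) AND (1 IMPLIES 1))) -> 1
  row 28 [11100]: ((1 OR 1) IMPLIES ((1 XOR 1) AND (1 IMPLIES 1))) -> 0
  row 29 [11101]: ((1 OR 1) IMPLIES ((1 XOR 1) AND (1 IMPLIES 1))) -> 0
  row 30 [11110]: ((1 OR 1) IMPLIES ((1 XOR 1) AND (1 IMPLIES 1))) -> 0
  row 31 [11111]: ((1 OR 1) IMPLIES ((1 XOR 1) AND (1 IMPLIES 1))) -> 0
Full result column, 4 rows per line (a,b,c fixed per line; d,e runs 00..11 left to right):
  rows 0-3 [a,b,c=000]: 1111  = hex F
  rows 4-7 [a,b,c=001]: 1111  = hex F
  rows 8-11 [a,b,c=010]: 1111  = hex F
  rows 12-15 [a,b,c=011]: 0000  = hex 0
  rows 16-19 [a,b,c=100]: 1111  = hex F
  rows 20-23 [a,b,c=101]: 0000  = hex 0
  rows 24-27 [a,b,c=110]: 1111  = hex F
  rows 28-31 [a,b,c=111]: 0000  = hex 0
Output column (row 0 .. row 31) = 11111111111100001111000011110000
Output column grouped in 4s = 1111 1111 1111 0000 1111 0000 1111 0000 = 0xFFF0F0F0
Convert to decimal digit by digit (value = value*16 + digit):
  F -> 15
  15*16 + 15 (F) = 255
  255*16 + 15 (F) = 4095
  4095*16 + 0 = 65520
  65520*16 + 15 (F) = 1048335
  1048335*16 + 0 = 16773360
  16773360*16 + 15 (F) = 268373775
  268373775*16 + 0 = 4293980400
Decimal = 4293980400

4293980400


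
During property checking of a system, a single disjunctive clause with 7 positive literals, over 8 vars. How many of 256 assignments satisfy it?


Step 1: Total=2^8=256
Step 2: Unsat when all 7 false: 2^1=2
Step 3: Sat=256-2=254

254
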